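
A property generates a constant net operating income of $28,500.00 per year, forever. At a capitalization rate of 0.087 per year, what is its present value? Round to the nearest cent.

Level perpetuity: PV = C / r = $28,500.00 / 0.087 = $327,586.21

$327586.21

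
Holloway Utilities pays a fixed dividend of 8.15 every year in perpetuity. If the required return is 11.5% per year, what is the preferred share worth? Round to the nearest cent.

70.87

Level perpetuity: PV = C / r = 8.15 / 0.115 = 70.87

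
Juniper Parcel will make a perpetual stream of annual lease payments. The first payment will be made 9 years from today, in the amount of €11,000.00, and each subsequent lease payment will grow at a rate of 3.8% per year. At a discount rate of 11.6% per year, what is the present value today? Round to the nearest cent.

€58611.73

Value at end of year 8: C₁ / (r − g) = €11,000.00 / (0.116 − 0.038) = €141,025.6410
Discount to today: PV = €141,025.6410 / (1 + 0.116)^8 = €141,025.6410 / 2.406099 = €58,611.73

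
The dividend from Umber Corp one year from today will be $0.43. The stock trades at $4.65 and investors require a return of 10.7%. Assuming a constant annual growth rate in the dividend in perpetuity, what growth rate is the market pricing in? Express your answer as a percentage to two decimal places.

1.45%

P = D₁/(r−g) ⇒ g = r − D₁/P = 0.107 − $0.43/$4.65 = 0.014527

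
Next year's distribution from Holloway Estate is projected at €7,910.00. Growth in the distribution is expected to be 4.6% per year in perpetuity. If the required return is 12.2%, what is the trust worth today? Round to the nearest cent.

Growing perpetuity: P = D₁ / (r − g) = €7,910.0000 / (0.122 − 0.046) = €104,078.95

€104078.95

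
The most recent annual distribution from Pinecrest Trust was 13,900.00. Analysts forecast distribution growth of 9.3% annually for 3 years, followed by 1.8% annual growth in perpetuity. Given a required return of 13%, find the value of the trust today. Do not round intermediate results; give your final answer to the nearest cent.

D_1 = 15192.70000
D_2 = 16605.62110
D_3 = 18149.94386
Terminal value at year 3: TV = D_3×(1+g_2)/(r−g_2) = 18476.64285/0.112 = 164970.02546
P_0 = D_1/(1+r)^1 + D_2/(1+r)^2 + D_3/(1+r)^3 + TV/(1+r)^3
    = 13444.86726 + 13004.63709 + 12578.82154 + 114332.50292 = 153360.82880

153360.83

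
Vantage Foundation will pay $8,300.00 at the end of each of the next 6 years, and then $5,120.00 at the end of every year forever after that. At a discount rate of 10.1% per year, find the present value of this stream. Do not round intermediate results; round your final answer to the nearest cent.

PV of 6-year annuity: $8,300.00 × [1 − (1+0.101)^−6] / 0.101 = 36042.97564
Perpetuity value at year 6: $5,120.00 / 0.101 = 50693.06931
PV of perpetuity: 50693.06931 / (1+0.101)^6 = 28459.33012
Total PV = 36042.97564 + 28459.33012 = 64502.30576

$64502.31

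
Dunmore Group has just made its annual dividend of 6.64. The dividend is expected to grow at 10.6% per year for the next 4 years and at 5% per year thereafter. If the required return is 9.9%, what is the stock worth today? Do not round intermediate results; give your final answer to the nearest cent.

172.93

D_1 = 7.34384
D_2 = 8.12229
D_3 = 8.98325
D_4 = 9.93547
Terminal value at year 4: TV = D_4×(1+g_2)/(r−g_2) = 10.43225/0.049 = 212.90301
P_0 = D_1/(1+r)^1 + D_2/(1+r)^2 + D_3/(1+r)^3 + D_4/(1+r)^4 + TV/(1+r)^4
    = 6.68229 + 6.72486 + 6.76769 + 6.81080 + 145.94561 = 172.93124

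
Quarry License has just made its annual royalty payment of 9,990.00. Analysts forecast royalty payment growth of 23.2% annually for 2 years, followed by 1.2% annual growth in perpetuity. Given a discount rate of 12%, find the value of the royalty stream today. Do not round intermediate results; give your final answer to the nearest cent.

136345.00

D_1 = 12307.68000
D_2 = 15163.06176
Terminal value at year 2: TV = D_2×(1+g_2)/(r−g_2) = 15345.01850/0.108 = 142083.50464
P_0 = D_1/(1+r)^1 + D_2/(1+r)^2 + TV/(1+r)^2
    = 10989.00000 + 12087.90000 + 113268.10000 = 136345.00000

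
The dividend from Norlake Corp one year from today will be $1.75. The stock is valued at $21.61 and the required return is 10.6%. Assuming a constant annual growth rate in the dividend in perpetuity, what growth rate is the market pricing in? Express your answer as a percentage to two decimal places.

2.50%

P = D₁/(r−g) ⇒ g = r − D₁/P = 0.106 − $1.75/$21.61 = 0.025019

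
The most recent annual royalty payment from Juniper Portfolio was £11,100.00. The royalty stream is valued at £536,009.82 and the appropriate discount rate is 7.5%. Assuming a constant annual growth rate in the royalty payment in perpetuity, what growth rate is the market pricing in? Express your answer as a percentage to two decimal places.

P = D₀(1+g)/(r−g) ⇒ P(r−g) = D₀(1+g) ⇒ g(P+D₀) = P·r − D₀
g = (P·r − D₀)/(P + D₀) = (£536,009.82×0.075 − £11,100.00) / (£536,009.82 + £11,100.00) = 0.053190

5.32%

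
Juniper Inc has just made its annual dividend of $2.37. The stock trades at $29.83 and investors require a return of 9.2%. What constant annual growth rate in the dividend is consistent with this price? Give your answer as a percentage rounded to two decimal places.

1.16%

P = D₀(1+g)/(r−g) ⇒ P(r−g) = D₀(1+g) ⇒ g(P+D₀) = P·r − D₀
g = (P·r − D₀)/(P + D₀) = ($29.83×0.092 − $2.37) / ($29.83 + $2.37) = 0.011626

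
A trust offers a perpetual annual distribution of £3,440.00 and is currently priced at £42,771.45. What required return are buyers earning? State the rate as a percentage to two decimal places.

P = C/r ⇒ r = C/P = £3,440.00/£42,771.45 = 0.080427

8.04%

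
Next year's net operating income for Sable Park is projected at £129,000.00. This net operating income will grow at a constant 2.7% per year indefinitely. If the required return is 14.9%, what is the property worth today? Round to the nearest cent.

£1057377.05

Growing perpetuity: P = D₁ / (r − g) = £129,000.0000 / (0.149 − 0.027) = £1,057,377.05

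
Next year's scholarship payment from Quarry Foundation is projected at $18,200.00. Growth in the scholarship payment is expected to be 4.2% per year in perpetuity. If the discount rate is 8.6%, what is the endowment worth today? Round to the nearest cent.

$413636.36

Growing perpetuity: P = D₁ / (r − g) = $18,200.0000 / (0.086 − 0.042) = $413,636.36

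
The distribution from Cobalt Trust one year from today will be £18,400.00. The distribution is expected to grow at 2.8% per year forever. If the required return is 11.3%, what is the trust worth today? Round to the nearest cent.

Growing perpetuity: P = D₁ / (r − g) = £18,400.0000 / (0.113 − 0.028) = £216,470.59

£216470.59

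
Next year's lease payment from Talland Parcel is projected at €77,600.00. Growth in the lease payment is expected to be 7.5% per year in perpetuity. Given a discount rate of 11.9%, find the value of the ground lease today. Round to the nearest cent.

€1763636.36

Growing perpetuity: P = D₁ / (r − g) = €77,600.0000 / (0.119 − 0.075) = €1,763,636.36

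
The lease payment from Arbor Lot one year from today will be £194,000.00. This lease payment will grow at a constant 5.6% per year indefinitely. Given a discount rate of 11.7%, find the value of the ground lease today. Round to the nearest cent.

£3180327.87

Growing perpetuity: P = D₁ / (r − g) = £194,000.0000 / (0.117 − 0.056) = £3,180,327.87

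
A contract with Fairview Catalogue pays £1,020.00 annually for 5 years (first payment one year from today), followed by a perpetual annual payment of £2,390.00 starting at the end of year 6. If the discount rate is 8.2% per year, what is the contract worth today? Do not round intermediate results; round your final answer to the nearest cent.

PV of 5-year annuity: £1,020.00 × [1 − (1+0.082)^−5] / 0.082 = 4051.18675
Perpetuity value at year 5: £2,390.00 / 0.082 = 29146.34146
PV of perpetuity: 29146.34146 / (1+0.082)^5 = 19653.85487
Total PV = 4051.18675 + 19653.85487 = 23705.04162

£23705.04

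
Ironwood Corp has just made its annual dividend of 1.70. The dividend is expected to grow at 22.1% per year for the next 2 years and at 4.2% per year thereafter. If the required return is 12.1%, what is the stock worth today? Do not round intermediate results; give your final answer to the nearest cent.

D_1 = 2.07570
D_2 = 2.53443
Terminal value at year 2: TV = D_2×(1+g_2)/(r−g_2) = 2.64088/0.079 = 33.42881
P_0 = D_1/(1+r)^1 + D_2/(1+r)^2 + TV/(1+r)^2
    = 1.85165 + 2.01683 + 26.60172 = 30.47020

30.47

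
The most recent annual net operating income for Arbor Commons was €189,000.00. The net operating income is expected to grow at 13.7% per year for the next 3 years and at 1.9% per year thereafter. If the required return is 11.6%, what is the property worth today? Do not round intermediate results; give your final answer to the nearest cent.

€2688287.43

D_1 = 214893.00000
D_2 = 244333.34100
D_3 = 277807.00872
Terminal value at year 3: TV = D_3×(1+g_2)/(r−g_2) = 283085.34188/0.097 = 2918405.58642
P_0 = D_1/(1+r)^1 + D_2/(1+r)^2 + D_3/(1+r)^3 + TV/(1+r)^3
    = 192556.45161 + 196179.82570 + 199871.38156 + 2099679.77126 = 2688287.43014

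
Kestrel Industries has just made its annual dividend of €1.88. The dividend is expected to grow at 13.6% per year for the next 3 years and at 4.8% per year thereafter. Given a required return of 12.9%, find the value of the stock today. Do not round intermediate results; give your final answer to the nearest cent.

D_1 = 2.13568
D_2 = 2.42613
D_3 = 2.75609
Terminal value at year 3: TV = D_3×(1+g_2)/(r−g_2) = 2.88838/0.081 = 35.65900
P_0 = D_1/(1+r)^1 + D_2/(1+r)^2 + D_3/(1+r)^3 + TV/(1+r)^3
    = 1.89166 + 1.90338 + 1.91519 + 24.77920 = 30.48943

€30.49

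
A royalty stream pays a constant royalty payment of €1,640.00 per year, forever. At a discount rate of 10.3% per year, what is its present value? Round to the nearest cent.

€15922.33

Level perpetuity: PV = C / r = €1,640.00 / 0.103 = €15,922.33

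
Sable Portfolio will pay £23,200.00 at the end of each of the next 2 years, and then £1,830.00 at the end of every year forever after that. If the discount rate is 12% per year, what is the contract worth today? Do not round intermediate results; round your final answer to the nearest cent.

£51366.39

PV of 2-year annuity: £23,200.00 × [1 − (1+0.12)^−2] / 0.12 = 39209.18367
Perpetuity value at year 2: £1,830.00 / 0.12 = 15250.00000
PV of perpetuity: 15250.00000 / (1+0.12)^2 = 12157.20663
Total PV = 39209.18367 + 12157.20663 = 51366.39031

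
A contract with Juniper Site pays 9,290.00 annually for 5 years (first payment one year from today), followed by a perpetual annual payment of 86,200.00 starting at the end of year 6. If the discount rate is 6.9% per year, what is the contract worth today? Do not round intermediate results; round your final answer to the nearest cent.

PV of 5-year annuity: 9,290.00 × [1 − (1+0.069)^−5] / 0.069 = 38193.04096
Perpetuity value at year 5: 86,200.00 / 0.069 = 1249275.36232
PV of perpetuity: 1249275.36232 / (1+0.069)^5 = 894889.98760
Total PV = 38193.04096 + 894889.98760 = 933083.02857

933083.03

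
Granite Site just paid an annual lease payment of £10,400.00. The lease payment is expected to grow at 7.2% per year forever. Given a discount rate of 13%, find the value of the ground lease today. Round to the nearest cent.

£192220.69

D₁ = D₀ × (1 + g) = £10,400.00 × 1.072 = £11,148.8000
Growing perpetuity: P = D₁ / (r − g) = £11,148.8000 / (0.13 − 0.072) = £192,220.69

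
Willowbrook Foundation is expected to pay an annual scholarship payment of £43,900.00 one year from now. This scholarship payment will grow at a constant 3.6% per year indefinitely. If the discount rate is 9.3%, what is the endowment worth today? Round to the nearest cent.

£770175.44

Growing perpetuity: P = D₁ / (r − g) = £43,900.0000 / (0.093 − 0.036) = £770,175.44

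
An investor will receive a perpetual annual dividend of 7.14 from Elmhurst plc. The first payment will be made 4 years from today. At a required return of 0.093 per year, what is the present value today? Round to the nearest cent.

58.80

Value at end of year 3: C / r = 7.14 / 0.093 = 76.7742
Discount to today: PV = 76.7742 / (1 + 0.093)^3 = 76.7742 / 1.305751 = 58.80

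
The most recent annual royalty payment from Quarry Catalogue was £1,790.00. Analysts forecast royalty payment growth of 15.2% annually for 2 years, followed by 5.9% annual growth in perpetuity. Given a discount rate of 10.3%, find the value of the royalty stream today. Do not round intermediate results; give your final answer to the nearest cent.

£50816.94

D_1 = 2062.08000
D_2 = 2375.51616
Terminal value at year 2: TV = D_2×(1+g_2)/(r−g_2) = 2515.67161/0.044 = 57174.35485
P_0 = D_1/(1+r)^1 + D_2/(1+r)^2 + TV/(1+r)^2
    = 1869.51949 + 1952.57158 + 46994.84785 = 50816.93893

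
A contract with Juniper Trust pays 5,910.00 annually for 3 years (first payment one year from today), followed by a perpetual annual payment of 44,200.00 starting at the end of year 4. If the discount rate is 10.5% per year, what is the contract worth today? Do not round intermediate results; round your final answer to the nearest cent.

326562.80

PV of 3-year annuity: 5,910.00 × [1 − (1+0.105)^−3] / 0.105 = 14568.87966
Perpetuity value at year 3: 44,200.00 / 0.105 = 420952.38095
PV of perpetuity: 420952.38095 / (1+0.105)^3 = 311993.92392
Total PV = 14568.87966 + 311993.92392 = 326562.80358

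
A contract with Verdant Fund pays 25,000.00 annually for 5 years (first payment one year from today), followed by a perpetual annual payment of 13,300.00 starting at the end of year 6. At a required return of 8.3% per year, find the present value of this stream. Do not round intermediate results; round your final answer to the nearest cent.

PV of 5-year annuity: 25,000.00 × [1 − (1+0.083)^−5] / 0.083 = 99033.45901
Perpetuity value at year 5: 13,300.00 / 0.083 = 160240.96386
PV of perpetuity: 160240.96386 / (1+0.083)^5 = 107555.16366
Total PV = 99033.45901 + 107555.16366 = 206588.62267

206588.62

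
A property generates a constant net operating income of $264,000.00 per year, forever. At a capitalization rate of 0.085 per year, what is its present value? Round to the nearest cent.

$3105882.35

Level perpetuity: PV = C / r = $264,000.00 / 0.085 = $3,105,882.35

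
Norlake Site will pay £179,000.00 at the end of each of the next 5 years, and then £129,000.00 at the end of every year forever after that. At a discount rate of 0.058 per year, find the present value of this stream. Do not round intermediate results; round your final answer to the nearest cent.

£2435907.02

PV of 5-year annuity: £179,000.00 × [1 − (1+0.058)^−5] / 0.058 = 758133.33468
Perpetuity value at year 5: £129,000.00 / 0.058 = 2224137.93103
PV of perpetuity: 2224137.93103 / (1+0.058)^5 = 1677773.68426
Total PV = 758133.33468 + 1677773.68426 = 2435907.01893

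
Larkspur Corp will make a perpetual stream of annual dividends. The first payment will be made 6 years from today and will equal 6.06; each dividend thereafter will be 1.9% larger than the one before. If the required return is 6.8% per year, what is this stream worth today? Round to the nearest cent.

89.01

Value at end of year 5: C₁ / (r − g) = 6.06 / (0.068 − 0.019) = 123.6735
Discount to today: PV = 123.6735 / (1 + 0.068)^5 = 123.6735 / 1.389493 = 89.01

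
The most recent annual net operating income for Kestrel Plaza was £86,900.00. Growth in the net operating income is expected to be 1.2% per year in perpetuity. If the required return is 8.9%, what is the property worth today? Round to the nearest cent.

£1142114.29

D₁ = D₀ × (1 + g) = £86,900.00 × 1.012 = £87,942.8000
Growing perpetuity: P = D₁ / (r − g) = £87,942.8000 / (0.089 − 0.012) = £1,142,114.29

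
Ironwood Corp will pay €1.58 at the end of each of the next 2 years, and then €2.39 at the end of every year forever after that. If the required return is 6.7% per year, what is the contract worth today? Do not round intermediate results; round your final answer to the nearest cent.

€34.20

PV of 2-year annuity: €1.58 × [1 − (1+0.067)^−2] / 0.067 = 2.86859
Perpetuity value at year 2: €2.39 / 0.067 = 35.67164
PV of perpetuity: 35.67164 / (1+0.067)^2 = 31.33244
Total PV = 2.86859 + 31.33244 = 34.20103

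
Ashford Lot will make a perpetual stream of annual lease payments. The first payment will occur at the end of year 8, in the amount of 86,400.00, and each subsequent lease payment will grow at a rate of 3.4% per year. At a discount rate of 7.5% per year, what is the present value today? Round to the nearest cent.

Value at end of year 7: C₁ / (r − g) = 86,400.00 / (0.075 − 0.034) = 2,107,317.0732
Discount to today: PV = 2,107,317.0732 / (1 + 0.075)^7 = 2,107,317.0732 / 1.659049 = 1,270,195.69

1270195.69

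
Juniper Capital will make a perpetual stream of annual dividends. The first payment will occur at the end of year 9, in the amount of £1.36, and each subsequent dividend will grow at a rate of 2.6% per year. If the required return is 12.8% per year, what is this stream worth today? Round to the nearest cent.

£5.09

Value at end of year 8: C₁ / (r − g) = £1.36 / (0.128 − 0.026) = £13.3333
Discount to today: PV = £13.3333 / (1 + 0.128)^8 = £13.3333 / 2.621035 = £5.09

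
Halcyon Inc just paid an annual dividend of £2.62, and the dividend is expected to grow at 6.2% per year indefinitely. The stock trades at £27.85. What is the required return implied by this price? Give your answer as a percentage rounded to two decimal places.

16.19%

D₁ = £2.62 × 1.062 = £2.7824
P = D₁/(r − g) ⇒ r = D₁/P + g = £2.7824/£27.85 + 0.062 = 0.099908 + 0.062 = 0.161908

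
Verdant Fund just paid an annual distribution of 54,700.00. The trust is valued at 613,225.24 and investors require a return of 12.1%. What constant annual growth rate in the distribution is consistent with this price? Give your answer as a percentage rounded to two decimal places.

P = D₀(1+g)/(r−g) ⇒ P(r−g) = D₀(1+g) ⇒ g(P+D₀) = P·r − D₀
g = (P·r − D₀)/(P + D₀) = (613,225.24×0.121 − 54,700.00) / (613,225.24 + 54,700.00) = 0.029195

2.92%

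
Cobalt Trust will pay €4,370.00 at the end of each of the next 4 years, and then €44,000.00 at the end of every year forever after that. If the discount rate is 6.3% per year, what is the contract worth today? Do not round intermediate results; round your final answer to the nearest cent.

€562028.67

PV of 4-year annuity: €4,370.00 × [1 − (1+0.063)^−4] / 0.063 = 15039.06684
Perpetuity value at year 4: €44,000.00 / 0.063 = 698412.69841
PV of perpetuity: 698412.69841 / (1+0.063)^4 = 546989.59980
Total PV = 15039.06684 + 546989.59980 = 562028.66664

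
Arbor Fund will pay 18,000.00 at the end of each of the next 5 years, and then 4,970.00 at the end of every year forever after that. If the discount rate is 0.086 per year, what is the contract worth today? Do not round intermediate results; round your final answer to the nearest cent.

PV of 5-year annuity: 18,000.00 × [1 − (1+0.086)^−5] / 0.086 = 70746.45624
Perpetuity value at year 5: 4,970.00 / 0.086 = 57790.69767
PV of perpetuity: 57790.69767 / (1+0.086)^5 = 38256.81504
Total PV = 70746.45624 + 38256.81504 = 109003.27127

109003.27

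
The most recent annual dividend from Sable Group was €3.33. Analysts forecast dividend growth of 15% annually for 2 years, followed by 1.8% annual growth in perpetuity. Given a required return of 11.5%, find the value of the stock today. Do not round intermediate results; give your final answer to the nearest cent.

D_1 = 3.82950
D_2 = 4.40393
Terminal value at year 2: TV = D_2×(1+g_2)/(r−g_2) = 4.48320/0.097 = 46.21851
P_0 = D_1/(1+r)^1 + D_2/(1+r)^2 + TV/(1+r)^2
    = 3.43453 + 3.54234 + 37.17631 = 44.15317

€44.15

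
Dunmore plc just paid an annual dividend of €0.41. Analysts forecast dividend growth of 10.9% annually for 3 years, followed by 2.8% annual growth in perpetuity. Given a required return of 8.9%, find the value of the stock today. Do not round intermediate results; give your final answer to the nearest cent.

€8.57

D_1 = 0.45469
D_2 = 0.50425
D_3 = 0.55921
Terminal value at year 3: TV = D_3×(1+g_2)/(r−g_2) = 0.57487/0.061 = 9.42414
P_0 = D_1/(1+r)^1 + D_2/(1+r)^2 + D_3/(1+r)^3 + TV/(1+r)^3
    = 0.41753 + 0.42520 + 0.43301 + 7.29723 = 8.57297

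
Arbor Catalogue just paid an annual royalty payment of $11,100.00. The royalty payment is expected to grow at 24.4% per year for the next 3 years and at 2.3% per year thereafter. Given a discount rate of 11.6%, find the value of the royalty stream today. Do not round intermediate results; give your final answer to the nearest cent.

$210655.35

D_1 = 13808.40000
D_2 = 17177.64960
D_3 = 21368.99610
Terminal value at year 3: TV = D_3×(1+g_2)/(r−g_2) = 21860.48301/0.093 = 235058.95713
P_0 = D_1/(1+r)^1 + D_2/(1+r)^2 + D_3/(1+r)^3 + TV/(1+r)^3
    = 12373.11828 + 13792.25729 + 15374.16494 + 169115.81434 = 210655.35486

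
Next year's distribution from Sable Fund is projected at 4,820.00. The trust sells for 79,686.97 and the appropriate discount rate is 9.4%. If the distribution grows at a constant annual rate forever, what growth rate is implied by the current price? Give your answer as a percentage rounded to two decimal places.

3.35%

P = D₁/(r−g) ⇒ g = r − D₁/P = 0.094 − 4,820.00/79,686.97 = 0.033513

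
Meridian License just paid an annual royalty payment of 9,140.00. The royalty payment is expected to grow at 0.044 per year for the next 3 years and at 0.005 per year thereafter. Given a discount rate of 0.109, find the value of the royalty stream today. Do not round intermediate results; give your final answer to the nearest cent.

98015.64

D_1 = 9542.16000
D_2 = 9962.01504
D_3 = 10400.34370
Terminal value at year 3: TV = D_3×(1+g_2)/(r−g_2) = 10452.34542/0.104 = 100503.32135
P_0 = D_1/(1+r)^1 + D_2/(1+r)^2 + D_3/(1+r)^3 + TV/(1+r)^3
    = 8604.29216 + 8099.98288 + 7625.23185 + 73686.13472 = 98015.64160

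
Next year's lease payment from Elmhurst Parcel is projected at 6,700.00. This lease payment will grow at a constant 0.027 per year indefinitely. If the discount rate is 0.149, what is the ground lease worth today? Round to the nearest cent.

54918.03

Growing perpetuity: P = D₁ / (r − g) = 6,700.0000 / (0.149 − 0.027) = 54,918.03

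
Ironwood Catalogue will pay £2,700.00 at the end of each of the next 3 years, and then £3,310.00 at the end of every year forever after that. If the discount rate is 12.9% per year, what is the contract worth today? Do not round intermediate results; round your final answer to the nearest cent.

PV of 3-year annuity: £2,700.00 × [1 − (1+0.129)^−3] / 0.129 = 6385.95252
Perpetuity value at year 3: £3,310.00 / 0.129 = 25658.91473
PV of perpetuity: 25658.91473 / (1+0.129)^3 = 17830.20998
Total PV = 6385.95252 + 17830.20998 = 24216.16249

£24216.16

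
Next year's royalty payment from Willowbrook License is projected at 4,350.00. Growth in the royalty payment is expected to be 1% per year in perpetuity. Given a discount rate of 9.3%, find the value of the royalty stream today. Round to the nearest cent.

Growing perpetuity: P = D₁ / (r − g) = 4,350.0000 / (0.093 − 0.01) = 52,409.64

52409.64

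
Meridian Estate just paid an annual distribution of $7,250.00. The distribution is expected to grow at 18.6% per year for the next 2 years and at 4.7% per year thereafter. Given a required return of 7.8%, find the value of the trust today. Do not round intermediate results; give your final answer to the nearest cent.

D_1 = 8598.50000
D_2 = 10197.82100
Terminal value at year 2: TV = D_2×(1+g_2)/(r−g_2) = 10677.11859/0.031 = 344423.18023
P_0 = D_1/(1+r)^1 + D_2/(1+r)^2 + TV/(1+r)^2
    = 7976.34508 + 8775.45943 + 296384.06537 = 313135.86989

$313135.87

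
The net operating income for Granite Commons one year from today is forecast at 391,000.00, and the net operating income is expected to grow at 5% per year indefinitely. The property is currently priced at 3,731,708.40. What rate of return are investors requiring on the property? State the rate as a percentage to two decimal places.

P = D₁/(r − g) ⇒ r = D₁/P + g = 391,000.0000/3,731,708.40 + 0.05 = 0.104778 + 0.05 = 0.154778

15.48%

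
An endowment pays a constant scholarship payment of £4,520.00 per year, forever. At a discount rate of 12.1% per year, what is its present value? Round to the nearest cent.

Level perpetuity: PV = C / r = £4,520.00 / 0.121 = £37,355.37

£37355.37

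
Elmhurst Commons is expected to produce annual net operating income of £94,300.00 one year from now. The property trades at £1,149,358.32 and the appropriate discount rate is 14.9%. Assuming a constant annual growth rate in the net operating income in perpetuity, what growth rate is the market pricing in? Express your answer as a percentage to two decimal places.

6.70%

P = D₁/(r−g) ⇒ g = r − D₁/P = 0.149 − £94,300.00/£1,149,358.32 = 0.066954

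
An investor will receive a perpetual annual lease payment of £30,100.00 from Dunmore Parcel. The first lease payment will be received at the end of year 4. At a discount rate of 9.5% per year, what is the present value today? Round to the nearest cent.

Value at end of year 3: C / r = £30,100.00 / 0.095 = £316,842.1053
Discount to today: PV = £316,842.1053 / (1 + 0.095)^3 = £316,842.1053 / 1.312932 = £241,324.01

£241324.01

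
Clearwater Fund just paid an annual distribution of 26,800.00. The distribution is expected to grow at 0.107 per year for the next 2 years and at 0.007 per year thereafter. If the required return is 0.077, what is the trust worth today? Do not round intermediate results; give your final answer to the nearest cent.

D_1 = 29667.60000
D_2 = 32842.03320
Terminal value at year 2: TV = D_2×(1+g_2)/(r−g_2) = 33071.92743/0.07 = 472456.10618
P_0 = D_1/(1+r)^1 + D_2/(1+r)^2 + TV/(1+r)^2
    = 27546.51811 + 28313.83059 + 407314.67717 = 463175.02587

463175.03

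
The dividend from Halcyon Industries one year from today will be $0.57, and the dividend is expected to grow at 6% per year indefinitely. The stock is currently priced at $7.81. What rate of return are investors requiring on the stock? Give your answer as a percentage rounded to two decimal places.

13.30%

P = D₁/(r − g) ⇒ r = D₁/P + g = $0.5700/$7.81 + 0.06 = 0.072983 + 0.06 = 0.132983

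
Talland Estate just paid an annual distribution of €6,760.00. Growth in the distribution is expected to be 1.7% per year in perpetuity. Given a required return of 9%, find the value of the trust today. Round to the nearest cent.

€94176.99

D₁ = D₀ × (1 + g) = €6,760.00 × 1.017 = €6,874.9200
Growing perpetuity: P = D₁ / (r − g) = €6,874.9200 / (0.09 − 0.017) = €94,176.99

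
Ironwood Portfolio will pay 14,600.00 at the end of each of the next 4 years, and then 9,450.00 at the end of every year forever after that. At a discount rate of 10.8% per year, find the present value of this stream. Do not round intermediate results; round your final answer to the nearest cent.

103546.06

PV of 4-year annuity: 14,600.00 × [1 − (1+0.108)^−4] / 0.108 = 45489.80836
Perpetuity value at year 4: 9,450.00 / 0.108 = 87500.00000
PV of perpetuity: 87500.00000 / (1+0.108)^4 = 58056.25417
Total PV = 45489.80836 + 58056.25417 = 103546.06254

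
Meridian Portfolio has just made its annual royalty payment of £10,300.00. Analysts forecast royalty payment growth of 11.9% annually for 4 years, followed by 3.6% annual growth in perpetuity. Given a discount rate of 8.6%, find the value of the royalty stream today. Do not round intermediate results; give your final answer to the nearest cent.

£284988.94

D_1 = 11525.70000
D_2 = 12897.25830
D_3 = 14432.03204
D_4 = 16149.44385
Terminal value at year 4: TV = D_4×(1+g_2)/(r−g_2) = 16730.82383/0.05 = 334616.47658
P_0 = D_1/(1+r)^1 + D_2/(1+r)^2 + D_3/(1+r)^3 + D_4/(1+r)^4 + TV/(1+r)^4
    = 10612.98343 + 10935.47740 + 11267.77091 + 11610.16174 + 240562.55120 = 284988.94467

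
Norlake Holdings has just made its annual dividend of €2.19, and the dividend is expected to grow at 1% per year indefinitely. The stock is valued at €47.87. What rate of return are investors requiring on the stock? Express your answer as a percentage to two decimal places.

5.62%

D₁ = €2.19 × 1.01 = €2.2119
P = D₁/(r − g) ⇒ r = D₁/P + g = €2.2119/€47.87 + 0.01 = 0.046206 + 0.01 = 0.056206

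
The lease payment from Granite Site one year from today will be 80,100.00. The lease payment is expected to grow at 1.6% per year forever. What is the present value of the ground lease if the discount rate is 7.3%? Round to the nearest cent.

Growing perpetuity: P = D₁ / (r − g) = 80,100.0000 / (0.073 − 0.016) = 1,405,263.16

1405263.16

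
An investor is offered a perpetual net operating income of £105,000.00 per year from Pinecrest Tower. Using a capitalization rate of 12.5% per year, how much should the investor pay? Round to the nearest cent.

Level perpetuity: PV = C / r = £105,000.00 / 0.125 = £840,000.00

£840000.00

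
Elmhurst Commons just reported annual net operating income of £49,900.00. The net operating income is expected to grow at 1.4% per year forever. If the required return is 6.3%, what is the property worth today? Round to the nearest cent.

£1032624.49

D₁ = D₀ × (1 + g) = £49,900.00 × 1.014 = £50,598.6000
Growing perpetuity: P = D₁ / (r − g) = £50,598.6000 / (0.063 − 0.014) = £1,032,624.49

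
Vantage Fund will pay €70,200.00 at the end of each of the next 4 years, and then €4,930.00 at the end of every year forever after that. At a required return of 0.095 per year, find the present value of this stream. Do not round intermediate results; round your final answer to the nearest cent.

PV of 4-year annuity: €70,200.00 × [1 − (1+0.095)^−4] / 0.095 = 224954.57471
Perpetuity value at year 4: €4,930.00 / 0.095 = 51894.73684
PV of perpetuity: 51894.73684 / (1+0.095)^4 = 36096.64491
Total PV = 224954.57471 + 36096.64491 = 261051.21962

€261051.22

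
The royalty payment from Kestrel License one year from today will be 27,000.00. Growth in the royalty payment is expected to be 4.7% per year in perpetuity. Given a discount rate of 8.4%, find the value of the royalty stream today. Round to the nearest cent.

729729.73

Growing perpetuity: P = D₁ / (r − g) = 27,000.0000 / (0.084 − 0.047) = 729,729.73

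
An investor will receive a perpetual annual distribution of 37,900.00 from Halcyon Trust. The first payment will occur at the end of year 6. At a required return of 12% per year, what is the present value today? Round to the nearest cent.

179212.32

Value at end of year 5: C / r = 37,900.00 / 0.12 = 315,833.3333
Discount to today: PV = 315,833.3333 / (1 + 0.12)^5 = 315,833.3333 / 1.762342 = 179,212.32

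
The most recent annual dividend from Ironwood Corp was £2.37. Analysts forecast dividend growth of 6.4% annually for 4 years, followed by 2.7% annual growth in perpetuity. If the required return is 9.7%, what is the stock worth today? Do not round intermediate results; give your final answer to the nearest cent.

£39.56

D_1 = 2.52168
D_2 = 2.68307
D_3 = 2.85478
D_4 = 3.03749
Terminal value at year 4: TV = D_4×(1+g_2)/(r−g_2) = 3.11950/0.07 = 44.56432
P_0 = D_1/(1+r)^1 + D_2/(1+r)^2 + D_3/(1+r)^3 + D_4/(1+r)^4 + TV/(1+r)^4
    = 2.29871 + 2.22956 + 2.16249 + 2.09743 + 30.77236 = 39.56054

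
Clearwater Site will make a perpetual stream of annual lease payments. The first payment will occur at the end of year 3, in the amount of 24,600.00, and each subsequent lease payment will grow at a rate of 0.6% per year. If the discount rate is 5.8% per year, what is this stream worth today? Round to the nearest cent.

Value at end of year 2: C₁ / (r − g) = 24,600.00 / (0.058 − 0.006) = 473,076.9231
Discount to today: PV = 473,076.9231 / (1 + 0.058)^2 = 473,076.9231 / 1.119364 = 422,630.10

422630.10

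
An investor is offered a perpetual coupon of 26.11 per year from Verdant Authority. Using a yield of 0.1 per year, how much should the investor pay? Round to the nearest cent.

261.10

Level perpetuity: PV = C / r = 26.11 / 0.1 = 261.10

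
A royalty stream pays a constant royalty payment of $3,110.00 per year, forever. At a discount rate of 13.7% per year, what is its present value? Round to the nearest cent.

Level perpetuity: PV = C / r = $3,110.00 / 0.137 = $22,700.73

$22700.73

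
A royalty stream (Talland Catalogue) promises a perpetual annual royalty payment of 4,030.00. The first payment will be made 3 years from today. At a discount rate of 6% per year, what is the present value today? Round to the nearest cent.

59778.09

Value at end of year 2: C / r = 4,030.00 / 0.06 = 67,166.6667
Discount to today: PV = 67,166.6667 / (1 + 0.06)^2 = 67,166.6667 / 1.123600 = 59,778.09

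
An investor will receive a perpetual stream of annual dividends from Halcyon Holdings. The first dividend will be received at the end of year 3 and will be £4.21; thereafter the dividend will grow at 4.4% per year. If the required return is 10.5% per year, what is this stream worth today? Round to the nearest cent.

Value at end of year 2: C₁ / (r − g) = £4.21 / (0.105 − 0.044) = £69.0164
Discount to today: PV = £69.0164 / (1 + 0.105)^2 = £69.0164 / 1.221025 = £56.52

£56.52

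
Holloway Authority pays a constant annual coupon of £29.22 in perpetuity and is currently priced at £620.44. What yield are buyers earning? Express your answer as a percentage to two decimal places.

4.71%

P = C/r ⇒ r = C/P = £29.22/£620.44 = 0.047096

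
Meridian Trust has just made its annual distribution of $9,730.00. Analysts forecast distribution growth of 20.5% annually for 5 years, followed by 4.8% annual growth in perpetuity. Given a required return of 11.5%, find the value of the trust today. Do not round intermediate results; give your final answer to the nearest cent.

D_1 = 11724.65000
D_2 = 14128.20325
D_3 = 17024.48492
D_4 = 20514.50432
D_5 = 24719.97771
Terminal value at year 5: TV = D_5×(1+g_2)/(r−g_2) = 25906.53664/0.067 = 386664.72598
P_0 = D_1/(1+r)^1 + D_2/(1+r)^2 + D_3/(1+r)^3 + D_4/(1+r)^4 + D_5/(1+r)^5 + TV/(1+r)^5
    = 10515.38117 + 11364.15633 + 12281.44249 + 13272.76968 + 14344.11432 + 224367.63896 = 286145.50295

$286145.50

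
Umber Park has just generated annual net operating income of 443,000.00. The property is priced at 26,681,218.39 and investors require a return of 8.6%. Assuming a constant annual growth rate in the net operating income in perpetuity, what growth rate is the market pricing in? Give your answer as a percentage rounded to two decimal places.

P = D₀(1+g)/(r−g) ⇒ P(r−g) = D₀(1+g) ⇒ g(P+D₀) = P·r − D₀
g = (P·r − D₀)/(P + D₀) = (26,681,218.39×0.086 − 443,000.00) / (26,681,218.39 + 443,000.00) = 0.068263

6.83%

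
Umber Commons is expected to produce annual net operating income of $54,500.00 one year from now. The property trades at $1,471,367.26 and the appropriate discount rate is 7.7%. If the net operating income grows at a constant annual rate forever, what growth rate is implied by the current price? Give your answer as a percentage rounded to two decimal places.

4.00%

P = D₁/(r−g) ⇒ g = r − D₁/P = 0.077 − $54,500.00/$1,471,367.26 = 0.039960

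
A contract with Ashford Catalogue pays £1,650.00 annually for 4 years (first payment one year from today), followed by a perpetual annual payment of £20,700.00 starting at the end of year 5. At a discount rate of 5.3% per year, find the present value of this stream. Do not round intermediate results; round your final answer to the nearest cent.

PV of 4-year annuity: £1,650.00 × [1 − (1+0.053)^−4] / 0.053 = 5810.27456
Perpetuity value at year 4: £20,700.00 / 0.053 = 390566.03774
PV of perpetuity: 390566.03774 / (1+0.053)^4 = 317673.50233
Total PV = 5810.27456 + 317673.50233 = 323483.77689

£323483.78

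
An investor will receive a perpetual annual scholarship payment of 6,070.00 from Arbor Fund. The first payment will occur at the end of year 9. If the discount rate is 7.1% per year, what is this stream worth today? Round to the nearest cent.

49387.22

Value at end of year 8: C / r = 6,070.00 / 0.071 = 85,492.9577
Discount to today: PV = 85,492.9577 / (1 + 0.071)^8 = 85,492.9577 / 1.731075 = 49,387.22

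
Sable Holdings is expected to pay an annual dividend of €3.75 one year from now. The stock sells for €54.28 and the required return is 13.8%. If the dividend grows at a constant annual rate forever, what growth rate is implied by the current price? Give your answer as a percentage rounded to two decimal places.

P = D₁/(r−g) ⇒ g = r − D₁/P = 0.138 − €3.75/€54.28 = 0.068914

6.89%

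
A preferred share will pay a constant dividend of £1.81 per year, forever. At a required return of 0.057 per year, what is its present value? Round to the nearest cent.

£31.75

Level perpetuity: PV = C / r = £1.81 / 0.057 = £31.75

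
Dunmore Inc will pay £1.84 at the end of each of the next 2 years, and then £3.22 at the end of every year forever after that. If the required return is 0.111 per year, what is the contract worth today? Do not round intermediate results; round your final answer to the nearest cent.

PV of 2-year annuity: £1.84 × [1 − (1+0.111)^−2] / 0.111 = 3.14686
Perpetuity value at year 2: £3.22 / 0.111 = 29.00901
PV of perpetuity: 29.00901 / (1+0.111)^2 = 23.50200
Total PV = 3.14686 + 23.50200 = 26.64886

£26.65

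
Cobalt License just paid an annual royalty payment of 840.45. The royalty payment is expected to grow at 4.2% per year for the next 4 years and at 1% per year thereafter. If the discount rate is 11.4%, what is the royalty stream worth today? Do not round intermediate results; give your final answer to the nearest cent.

D_1 = 875.74890
D_2 = 912.53035
D_3 = 950.85663
D_4 = 990.79261
Terminal value at year 4: TV = D_4×(1+g_2)/(r−g_2) = 1000.70053/0.104 = 9622.12051
P_0 = D_1/(1+r)^1 + D_2/(1+r)^2 + D_3/(1+r)^3 + D_4/(1+r)^4 + TV/(1+r)^4
    = 786.13007 + 735.32095 + 687.79572 + 643.34213 + 6247.84186 = 9100.43073

9100.43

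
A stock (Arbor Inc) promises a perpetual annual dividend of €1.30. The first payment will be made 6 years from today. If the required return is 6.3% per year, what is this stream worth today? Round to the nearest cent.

€15.20

Value at end of year 5: C / r = €1.30 / 0.063 = €20.6349
Discount to today: PV = €20.6349 / (1 + 0.063)^5 = €20.6349 / 1.357270 = €15.20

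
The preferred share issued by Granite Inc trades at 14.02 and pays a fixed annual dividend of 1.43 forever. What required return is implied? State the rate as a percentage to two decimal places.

P = C/r ⇒ r = C/P = 1.43/14.02 = 0.101997

10.20%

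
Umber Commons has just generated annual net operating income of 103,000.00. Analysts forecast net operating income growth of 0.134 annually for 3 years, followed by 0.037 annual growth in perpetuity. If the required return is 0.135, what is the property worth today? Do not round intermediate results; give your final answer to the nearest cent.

D_1 = 116802.00000
D_2 = 132453.46800
D_3 = 150202.23271
Terminal value at year 3: TV = D_3×(1+g_2)/(r−g_2) = 155759.71532/0.098 = 1589384.85023
P_0 = D_1/(1+r)^1 + D_2/(1+r)^2 + D_3/(1+r)^3 + TV/(1+r)^3
    = 102909.25110 + 102818.58216 + 102727.99310 + 1087029.88615 = 1395485.71251

1395485.71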